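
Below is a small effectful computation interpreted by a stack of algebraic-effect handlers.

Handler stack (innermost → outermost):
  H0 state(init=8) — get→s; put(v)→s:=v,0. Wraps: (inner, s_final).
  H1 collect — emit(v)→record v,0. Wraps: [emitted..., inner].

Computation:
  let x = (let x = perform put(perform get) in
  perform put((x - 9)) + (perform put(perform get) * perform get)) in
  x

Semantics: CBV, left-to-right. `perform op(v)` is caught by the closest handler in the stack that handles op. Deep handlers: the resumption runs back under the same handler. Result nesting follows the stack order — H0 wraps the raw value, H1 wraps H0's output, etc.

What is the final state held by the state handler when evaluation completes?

Answer: -9

Evaluation trace:
get @ H0 ⇒ 8
put(8) @ H0 ⇒ s:=8
put(-9) @ H0 ⇒ s:=-9
get @ H0 ⇒ -9
put(-9) @ H0 ⇒ s:=-9
get @ H0 ⇒ -9
H0 returns (0, -9)
H1 returns [(0, -9)]
= [(0, -9)]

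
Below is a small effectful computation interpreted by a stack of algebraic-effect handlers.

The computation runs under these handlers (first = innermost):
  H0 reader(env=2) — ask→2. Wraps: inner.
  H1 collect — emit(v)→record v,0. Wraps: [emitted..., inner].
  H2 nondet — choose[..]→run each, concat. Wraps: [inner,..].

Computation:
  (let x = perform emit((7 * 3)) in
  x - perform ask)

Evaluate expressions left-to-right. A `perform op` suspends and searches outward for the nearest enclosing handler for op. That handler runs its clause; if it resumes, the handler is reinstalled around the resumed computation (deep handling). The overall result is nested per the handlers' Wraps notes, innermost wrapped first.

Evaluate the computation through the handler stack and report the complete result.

Working:
emit(21) @ H1 ⇒ out+=21
ask @ H0 ⇒ 2
H0 returns -2
H1 returns [21, -2]
H2 returns [[21, -2]]
= [[21, -2]]

Answer: [[21, -2]]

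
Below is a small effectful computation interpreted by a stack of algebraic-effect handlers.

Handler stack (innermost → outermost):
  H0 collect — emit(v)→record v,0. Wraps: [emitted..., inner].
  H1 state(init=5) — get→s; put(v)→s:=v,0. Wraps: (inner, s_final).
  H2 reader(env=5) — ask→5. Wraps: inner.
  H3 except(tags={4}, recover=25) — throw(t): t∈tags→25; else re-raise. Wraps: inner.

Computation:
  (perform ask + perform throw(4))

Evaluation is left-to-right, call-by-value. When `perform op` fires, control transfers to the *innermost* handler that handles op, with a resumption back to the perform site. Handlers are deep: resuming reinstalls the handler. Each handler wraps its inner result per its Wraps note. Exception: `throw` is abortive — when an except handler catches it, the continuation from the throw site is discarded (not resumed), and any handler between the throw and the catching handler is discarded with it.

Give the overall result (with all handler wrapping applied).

Answer: 25

Step-by-step:
ask @ H2 ⇒ 5
throw(4) @ H3 caught ⇒ 25
= 25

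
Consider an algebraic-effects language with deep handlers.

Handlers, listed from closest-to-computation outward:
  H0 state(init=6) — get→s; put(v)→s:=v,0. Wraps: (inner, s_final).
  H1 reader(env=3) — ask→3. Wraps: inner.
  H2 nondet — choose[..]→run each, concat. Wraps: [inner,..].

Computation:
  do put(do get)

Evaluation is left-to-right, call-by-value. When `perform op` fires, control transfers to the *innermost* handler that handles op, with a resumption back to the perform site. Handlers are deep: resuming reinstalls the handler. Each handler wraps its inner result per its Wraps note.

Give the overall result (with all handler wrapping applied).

Answer: [(0, 6)]

Evaluation trace:
get @ H0 ⇒ 6
put(6) @ H0 ⇒ s:=6
H0 returns (0, 6)
H1 returns (0, 6)
H2 returns [(0, 6)]
= [(0, 6)]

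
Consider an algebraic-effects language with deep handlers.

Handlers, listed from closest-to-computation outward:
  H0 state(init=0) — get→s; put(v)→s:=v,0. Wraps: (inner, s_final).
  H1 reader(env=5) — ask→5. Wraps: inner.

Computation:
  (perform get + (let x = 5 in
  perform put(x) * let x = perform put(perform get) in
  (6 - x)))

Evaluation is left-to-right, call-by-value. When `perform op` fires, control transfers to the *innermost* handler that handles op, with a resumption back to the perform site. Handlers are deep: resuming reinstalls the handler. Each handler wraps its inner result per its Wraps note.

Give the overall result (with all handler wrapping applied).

Answer: (0, 5)

Step-by-step:
get @ H0 ⇒ 0
put(5) @ H0 ⇒ s:=5
get @ H0 ⇒ 5
put(5) @ H0 ⇒ s:=5
H0 returns (0, 5)
H1 returns (0, 5)
= (0, 5)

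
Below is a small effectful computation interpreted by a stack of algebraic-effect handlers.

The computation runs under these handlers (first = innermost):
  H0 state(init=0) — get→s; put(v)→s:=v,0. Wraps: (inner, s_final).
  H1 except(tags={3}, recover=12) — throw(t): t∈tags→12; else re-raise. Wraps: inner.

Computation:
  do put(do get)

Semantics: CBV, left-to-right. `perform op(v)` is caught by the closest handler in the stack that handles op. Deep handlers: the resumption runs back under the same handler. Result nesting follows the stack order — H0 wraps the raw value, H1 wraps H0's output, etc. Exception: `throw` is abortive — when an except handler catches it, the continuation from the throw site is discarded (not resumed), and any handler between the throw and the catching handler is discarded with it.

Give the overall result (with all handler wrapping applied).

Answer: (0, 0)

Step-by-step:
get @ H0 ⇒ 0
put(0) @ H0 ⇒ s:=0
H0 returns (0, 0)
H1 returns (0, 0)
= (0, 0)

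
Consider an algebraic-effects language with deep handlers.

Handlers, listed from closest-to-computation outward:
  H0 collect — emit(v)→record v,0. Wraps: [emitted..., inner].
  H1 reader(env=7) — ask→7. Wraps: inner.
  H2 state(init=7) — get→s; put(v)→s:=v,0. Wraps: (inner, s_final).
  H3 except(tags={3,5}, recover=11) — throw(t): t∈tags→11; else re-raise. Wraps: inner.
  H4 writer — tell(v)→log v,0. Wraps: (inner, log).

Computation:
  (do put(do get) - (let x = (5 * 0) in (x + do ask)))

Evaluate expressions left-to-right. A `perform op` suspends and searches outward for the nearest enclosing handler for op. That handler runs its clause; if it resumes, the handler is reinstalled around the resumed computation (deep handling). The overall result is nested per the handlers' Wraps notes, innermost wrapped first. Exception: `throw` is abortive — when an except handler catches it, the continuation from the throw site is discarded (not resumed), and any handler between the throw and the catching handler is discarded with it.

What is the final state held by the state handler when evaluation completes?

Evaluation trace:
get @ H2 ⇒ 7
put(7) @ H2 ⇒ s:=7
ask @ H1 ⇒ 7
H0 returns [-7]
H1 returns [-7]
H2 returns ([-7], 7)
H3 returns ([-7], 7)
H4 returns (([-7], 7), ())
= (([-7], 7), ())

Answer: 7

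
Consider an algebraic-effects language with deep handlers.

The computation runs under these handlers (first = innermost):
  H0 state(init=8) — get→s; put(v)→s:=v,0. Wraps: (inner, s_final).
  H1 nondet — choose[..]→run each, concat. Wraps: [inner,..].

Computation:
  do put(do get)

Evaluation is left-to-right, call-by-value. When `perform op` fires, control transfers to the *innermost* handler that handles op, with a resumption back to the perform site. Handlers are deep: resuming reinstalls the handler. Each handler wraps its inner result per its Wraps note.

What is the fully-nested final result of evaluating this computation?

Evaluation trace:
get @ H0 ⇒ 8
put(8) @ H0 ⇒ s:=8
H0 returns (0, 8)
H1 returns [(0, 8)]
= [(0, 8)]

Answer: [(0, 8)]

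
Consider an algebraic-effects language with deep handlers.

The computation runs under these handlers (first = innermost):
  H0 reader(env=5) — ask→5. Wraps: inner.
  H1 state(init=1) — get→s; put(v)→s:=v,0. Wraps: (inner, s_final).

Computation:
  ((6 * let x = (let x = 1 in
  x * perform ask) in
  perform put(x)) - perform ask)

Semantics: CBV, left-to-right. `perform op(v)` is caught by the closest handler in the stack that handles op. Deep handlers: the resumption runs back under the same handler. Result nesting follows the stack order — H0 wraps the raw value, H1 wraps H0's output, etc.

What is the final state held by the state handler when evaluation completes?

Answer: 5

Step-by-step:
ask @ H0 ⇒ 5
put(5) @ H1 ⇒ s:=5
ask @ H0 ⇒ 5
H0 returns -5
H1 returns (-5, 5)
= (-5, 5)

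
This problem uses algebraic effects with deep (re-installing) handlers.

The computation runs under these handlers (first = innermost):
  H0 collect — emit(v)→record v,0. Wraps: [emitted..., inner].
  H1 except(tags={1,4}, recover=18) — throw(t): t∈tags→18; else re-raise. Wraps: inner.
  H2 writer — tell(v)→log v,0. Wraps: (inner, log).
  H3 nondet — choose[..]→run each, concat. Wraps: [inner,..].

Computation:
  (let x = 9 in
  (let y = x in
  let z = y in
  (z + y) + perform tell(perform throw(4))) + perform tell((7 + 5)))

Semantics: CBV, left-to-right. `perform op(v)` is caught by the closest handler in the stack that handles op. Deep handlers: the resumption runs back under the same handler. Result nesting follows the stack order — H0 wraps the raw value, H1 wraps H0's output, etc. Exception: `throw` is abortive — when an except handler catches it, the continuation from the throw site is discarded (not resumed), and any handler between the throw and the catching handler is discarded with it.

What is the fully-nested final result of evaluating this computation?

Evaluation trace:
throw(4) @ H1 caught ⇒ 18
H2 returns (18, ())
H3 returns [(18, ())]
= [(18, ())]

Answer: [(18, ())]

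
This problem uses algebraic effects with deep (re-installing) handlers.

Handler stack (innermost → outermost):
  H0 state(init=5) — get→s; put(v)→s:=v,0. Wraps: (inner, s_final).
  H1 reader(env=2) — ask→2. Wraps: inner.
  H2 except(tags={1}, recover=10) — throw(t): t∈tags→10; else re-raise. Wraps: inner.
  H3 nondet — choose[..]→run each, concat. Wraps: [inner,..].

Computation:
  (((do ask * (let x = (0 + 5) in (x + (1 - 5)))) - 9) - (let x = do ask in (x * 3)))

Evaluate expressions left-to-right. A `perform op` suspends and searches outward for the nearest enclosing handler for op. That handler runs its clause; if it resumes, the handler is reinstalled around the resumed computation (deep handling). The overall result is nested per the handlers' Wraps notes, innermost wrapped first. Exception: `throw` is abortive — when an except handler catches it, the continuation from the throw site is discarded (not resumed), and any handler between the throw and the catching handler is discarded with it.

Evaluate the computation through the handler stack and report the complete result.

Answer: [(-13, 5)]

Step-by-step:
ask @ H1 ⇒ 2
ask @ H1 ⇒ 2
H0 returns (-13, 5)
H1 returns (-13, 5)
H2 returns (-13, 5)
H3 returns [(-13, 5)]
= [(-13, 5)]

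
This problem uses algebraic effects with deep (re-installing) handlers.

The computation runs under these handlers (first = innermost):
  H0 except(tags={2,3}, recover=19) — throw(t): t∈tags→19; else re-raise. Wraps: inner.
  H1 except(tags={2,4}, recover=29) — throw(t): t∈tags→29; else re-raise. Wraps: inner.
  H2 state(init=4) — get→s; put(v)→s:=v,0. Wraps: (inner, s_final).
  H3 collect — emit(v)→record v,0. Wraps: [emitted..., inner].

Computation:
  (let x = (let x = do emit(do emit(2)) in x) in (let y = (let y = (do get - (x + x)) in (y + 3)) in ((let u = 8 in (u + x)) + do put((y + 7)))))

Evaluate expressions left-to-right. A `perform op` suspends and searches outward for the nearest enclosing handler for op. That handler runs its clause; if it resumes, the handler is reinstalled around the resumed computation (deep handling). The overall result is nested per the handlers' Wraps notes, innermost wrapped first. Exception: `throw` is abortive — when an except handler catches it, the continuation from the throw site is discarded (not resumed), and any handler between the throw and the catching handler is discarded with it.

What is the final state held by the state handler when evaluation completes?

Step-by-step:
emit(2) @ H3 ⇒ out+=2
emit(0) @ H3 ⇒ out+=0
get @ H2 ⇒ 4
put(14) @ H2 ⇒ s:=14
H0 returns 8
H1 returns 8
H2 returns (8, 14)
H3 returns [2, 0, (8, 14)]
= [2, 0, (8, 14)]

Answer: 14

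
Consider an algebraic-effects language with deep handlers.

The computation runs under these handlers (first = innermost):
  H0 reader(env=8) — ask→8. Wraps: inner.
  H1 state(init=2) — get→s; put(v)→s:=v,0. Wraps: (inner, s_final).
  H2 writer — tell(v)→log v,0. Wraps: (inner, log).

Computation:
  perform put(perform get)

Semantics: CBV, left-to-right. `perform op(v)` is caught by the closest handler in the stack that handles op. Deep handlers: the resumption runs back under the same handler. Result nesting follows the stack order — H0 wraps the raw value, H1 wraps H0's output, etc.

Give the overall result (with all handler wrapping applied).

Answer: ((0, 2), ())

Working:
get @ H1 ⇒ 2
put(2) @ H1 ⇒ s:=2
H0 returns 0
H1 returns (0, 2)
H2 returns ((0, 2), ())
= ((0, 2), ())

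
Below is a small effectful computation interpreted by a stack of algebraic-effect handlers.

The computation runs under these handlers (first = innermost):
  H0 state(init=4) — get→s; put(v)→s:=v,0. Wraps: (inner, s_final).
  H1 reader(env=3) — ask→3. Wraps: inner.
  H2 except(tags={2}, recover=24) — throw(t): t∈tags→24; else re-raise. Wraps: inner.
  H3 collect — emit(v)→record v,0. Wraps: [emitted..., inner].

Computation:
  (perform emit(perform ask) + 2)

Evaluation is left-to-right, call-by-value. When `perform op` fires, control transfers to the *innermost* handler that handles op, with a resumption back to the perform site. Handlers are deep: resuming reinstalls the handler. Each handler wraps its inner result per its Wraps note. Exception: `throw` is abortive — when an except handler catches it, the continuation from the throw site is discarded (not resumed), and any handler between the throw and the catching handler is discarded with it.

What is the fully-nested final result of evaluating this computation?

Step-by-step:
ask @ H1 ⇒ 3
emit(3) @ H3 ⇒ out+=3
H0 returns (2, 4)
H1 returns (2, 4)
H2 returns (2, 4)
H3 returns [3, (2, 4)]
= [3, (2, 4)]

Answer: [3, (2, 4)]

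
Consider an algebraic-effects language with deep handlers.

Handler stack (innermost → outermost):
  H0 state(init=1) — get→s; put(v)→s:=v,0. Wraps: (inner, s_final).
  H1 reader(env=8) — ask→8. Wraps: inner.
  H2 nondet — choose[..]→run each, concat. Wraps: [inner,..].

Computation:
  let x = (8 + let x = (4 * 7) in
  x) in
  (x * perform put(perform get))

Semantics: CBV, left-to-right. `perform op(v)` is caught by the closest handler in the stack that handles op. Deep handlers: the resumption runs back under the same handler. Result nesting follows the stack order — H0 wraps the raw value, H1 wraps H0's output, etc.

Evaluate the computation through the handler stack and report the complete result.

Working:
get @ H0 ⇒ 1
put(1) @ H0 ⇒ s:=1
H0 returns (0, 1)
H1 returns (0, 1)
H2 returns [(0, 1)]
= [(0, 1)]

Answer: [(0, 1)]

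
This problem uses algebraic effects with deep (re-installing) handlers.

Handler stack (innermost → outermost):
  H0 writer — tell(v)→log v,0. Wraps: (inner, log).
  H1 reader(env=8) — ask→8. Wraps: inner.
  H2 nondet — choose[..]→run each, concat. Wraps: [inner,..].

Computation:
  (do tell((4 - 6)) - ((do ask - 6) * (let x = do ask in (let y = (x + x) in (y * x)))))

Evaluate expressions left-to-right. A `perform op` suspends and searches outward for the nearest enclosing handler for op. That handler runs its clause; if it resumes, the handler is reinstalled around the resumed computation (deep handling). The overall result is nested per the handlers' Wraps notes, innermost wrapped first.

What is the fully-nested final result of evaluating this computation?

Answer: [(-256, (-2))]

Step-by-step:
tell(-2) @ H0 ⇒ log+=-2
ask @ H1 ⇒ 8
ask @ H1 ⇒ 8
H0 returns (-256, (-2))
H1 returns (-256, (-2))
H2 returns [(-256, (-2))]
= [(-256, (-2))]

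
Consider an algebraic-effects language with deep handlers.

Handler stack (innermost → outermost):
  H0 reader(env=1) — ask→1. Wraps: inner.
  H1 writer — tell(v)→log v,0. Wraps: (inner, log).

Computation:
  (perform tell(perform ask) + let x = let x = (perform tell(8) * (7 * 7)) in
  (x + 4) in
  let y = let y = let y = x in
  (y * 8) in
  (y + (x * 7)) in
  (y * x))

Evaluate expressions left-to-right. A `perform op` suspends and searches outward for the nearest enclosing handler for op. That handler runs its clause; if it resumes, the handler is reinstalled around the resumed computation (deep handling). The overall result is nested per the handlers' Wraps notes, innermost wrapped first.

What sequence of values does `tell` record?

Evaluation trace:
ask @ H0 ⇒ 1
tell(1) @ H1 ⇒ log+=1
tell(8) @ H1 ⇒ log+=8
H0 returns 240
H1 returns (240, (1, 8))
= (240, (1, 8))

Answer: (1, 8)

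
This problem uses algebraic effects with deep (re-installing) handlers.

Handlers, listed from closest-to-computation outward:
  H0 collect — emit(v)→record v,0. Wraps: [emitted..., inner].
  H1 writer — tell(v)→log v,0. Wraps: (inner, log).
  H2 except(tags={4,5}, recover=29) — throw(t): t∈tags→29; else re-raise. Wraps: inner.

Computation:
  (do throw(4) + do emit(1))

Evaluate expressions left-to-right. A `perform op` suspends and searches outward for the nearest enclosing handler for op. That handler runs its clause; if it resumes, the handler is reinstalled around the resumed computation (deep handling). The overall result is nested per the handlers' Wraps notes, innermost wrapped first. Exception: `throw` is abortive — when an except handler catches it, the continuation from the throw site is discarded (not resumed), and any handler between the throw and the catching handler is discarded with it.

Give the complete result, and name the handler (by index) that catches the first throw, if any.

Step-by-step:
throw(4) @ H2 caught ⇒ 29
= 29

Answer: 29 ; first throw caught by: H2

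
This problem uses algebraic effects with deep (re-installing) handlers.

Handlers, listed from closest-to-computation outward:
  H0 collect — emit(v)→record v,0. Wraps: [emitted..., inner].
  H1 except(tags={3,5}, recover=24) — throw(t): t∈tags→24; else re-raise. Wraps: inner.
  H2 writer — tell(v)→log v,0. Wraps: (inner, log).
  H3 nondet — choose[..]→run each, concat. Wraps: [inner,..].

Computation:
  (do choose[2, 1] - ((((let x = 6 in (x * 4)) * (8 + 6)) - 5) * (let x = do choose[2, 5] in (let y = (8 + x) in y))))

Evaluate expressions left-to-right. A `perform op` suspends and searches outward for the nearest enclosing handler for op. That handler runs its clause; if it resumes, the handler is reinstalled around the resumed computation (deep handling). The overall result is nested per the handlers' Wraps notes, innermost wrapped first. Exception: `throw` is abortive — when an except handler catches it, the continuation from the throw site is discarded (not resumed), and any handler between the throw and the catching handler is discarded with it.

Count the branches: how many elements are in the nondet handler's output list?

Answer: 4

Step-by-step:
choose[2, 1] @ H3
  branch[0] choose=2:
    choose[2, 5] @ H3
      branch[0] choose=2:
        H0 returns [-3308]
        H1 returns [-3308]
        H2 returns ([-3308], ())
        H3 returns [([-3308], ())]
      branch[1] choose=5:
        H0 returns [-4301]
        H1 returns [-4301]
        H2 returns ([-4301], ())
        H3 returns [([-4301], ())]
  branch[1] choose=1:
    choose[2, 5] @ H3
      branch[0] choose=2:
        H0 returns [-3309]
        H1 returns [-3309]
        H2 returns ([-3309], ())
        H3 returns [([-3309], ())]
      branch[1] choose=5:
        H0 returns [-4302]
        H1 returns [-4302]
        H2 returns ([-4302], ())
        H3 returns [([-4302], ())]
= [([-3308], ()), ([-4301], ()), ([-3309], ()), ([-4302], ())]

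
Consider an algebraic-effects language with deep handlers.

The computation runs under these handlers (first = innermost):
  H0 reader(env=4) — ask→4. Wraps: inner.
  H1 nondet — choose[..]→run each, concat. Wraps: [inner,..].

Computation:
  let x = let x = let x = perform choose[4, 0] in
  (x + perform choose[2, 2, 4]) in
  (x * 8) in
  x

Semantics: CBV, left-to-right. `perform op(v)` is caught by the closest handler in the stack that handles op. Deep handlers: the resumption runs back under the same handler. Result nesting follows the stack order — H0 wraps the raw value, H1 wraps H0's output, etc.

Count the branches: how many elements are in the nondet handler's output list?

Working:
choose[4, 0] @ H1
  branch[0] choose=4:
    choose[2, 2, 4] @ H1
      branch[0] choose=2:
        H0 returns 48
        H1 returns [48]
      branch[1] choose=2:
        H0 returns 48
        H1 returns [48]
      branch[2] choose=4:
        H0 returns 64
        H1 returns [64]
  branch[1] choose=0:
    choose[2, 2, 4] @ H1
      branch[0] choose=2:
        H0 returns 16
        H1 returns [16]
      branch[1] choose=2:
        H0 returns 16
        H1 returns [16]
      branch[2] choose=4:
        H0 returns 32
        H1 returns [32]
= [48, 48, 64, 16, 16, 32]

Answer: 6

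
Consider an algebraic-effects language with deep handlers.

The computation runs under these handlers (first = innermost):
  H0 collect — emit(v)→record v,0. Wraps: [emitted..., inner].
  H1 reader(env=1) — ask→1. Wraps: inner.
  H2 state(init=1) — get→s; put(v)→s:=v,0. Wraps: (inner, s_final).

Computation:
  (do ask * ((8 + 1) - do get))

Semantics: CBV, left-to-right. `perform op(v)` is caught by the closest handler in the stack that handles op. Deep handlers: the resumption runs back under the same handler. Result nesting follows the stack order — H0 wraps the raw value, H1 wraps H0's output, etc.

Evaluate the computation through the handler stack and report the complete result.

Answer: ([8], 1)

Working:
ask @ H1 ⇒ 1
get @ H2 ⇒ 1
H0 returns [8]
H1 returns [8]
H2 returns ([8], 1)
= ([8], 1)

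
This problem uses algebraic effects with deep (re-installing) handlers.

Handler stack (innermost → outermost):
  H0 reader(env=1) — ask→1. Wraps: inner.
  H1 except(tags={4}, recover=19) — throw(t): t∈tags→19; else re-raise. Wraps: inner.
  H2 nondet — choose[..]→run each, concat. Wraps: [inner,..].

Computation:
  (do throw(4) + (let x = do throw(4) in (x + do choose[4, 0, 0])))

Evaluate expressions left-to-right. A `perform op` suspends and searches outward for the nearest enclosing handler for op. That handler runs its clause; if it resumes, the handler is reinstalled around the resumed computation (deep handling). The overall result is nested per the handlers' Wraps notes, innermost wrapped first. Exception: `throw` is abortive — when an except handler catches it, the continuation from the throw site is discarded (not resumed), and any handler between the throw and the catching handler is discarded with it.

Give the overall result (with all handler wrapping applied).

Step-by-step:
throw(4) @ H1 caught ⇒ 19
H2 returns [19]
= [19]

Answer: [19]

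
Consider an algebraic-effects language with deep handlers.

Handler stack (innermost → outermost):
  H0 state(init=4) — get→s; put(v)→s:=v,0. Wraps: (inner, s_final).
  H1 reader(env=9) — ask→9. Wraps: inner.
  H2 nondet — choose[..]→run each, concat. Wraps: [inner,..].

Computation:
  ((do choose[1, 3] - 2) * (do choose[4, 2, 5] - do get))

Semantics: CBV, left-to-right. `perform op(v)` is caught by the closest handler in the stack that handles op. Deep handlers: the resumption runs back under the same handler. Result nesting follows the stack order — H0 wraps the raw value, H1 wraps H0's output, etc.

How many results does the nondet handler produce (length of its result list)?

Working:
choose[1, 3] @ H2
  branch[0] choose=1:
    choose[4, 2, 5] @ H2
      branch[0] choose=4:
        get @ H0 ⇒ 4
        H0 returns (0, 4)
        H1 returns (0, 4)
        H2 returns [(0, 4)]
      branch[1] choose=2:
        get @ H0 ⇒ 4
        H0 returns (2, 4)
        H1 returns (2, 4)
        H2 returns [(2, 4)]
      branch[2] choose=5:
        get @ H0 ⇒ 4
        H0 returns (-1, 4)
        H1 returns (-1, 4)
        H2 returns [(-1, 4)]
  branch[1] choose=3:
    choose[4, 2, 5] @ H2
      branch[0] choose=4:
        get @ H0 ⇒ 4
        H0 returns (0, 4)
        H1 returns (0, 4)
        H2 returns [(0, 4)]
      branch[1] choose=2:
        get @ H0 ⇒ 4
        H0 returns (-2, 4)
        H1 returns (-2, 4)
        H2 returns [(-2, 4)]
      branch[2] choose=5:
        get @ H0 ⇒ 4
        H0 returns (1, 4)
        H1 returns (1, 4)
        H2 returns [(1, 4)]
= [(0, 4), (2, 4), (-1, 4), (0, 4), (-2, 4), (1, 4)]

Answer: 6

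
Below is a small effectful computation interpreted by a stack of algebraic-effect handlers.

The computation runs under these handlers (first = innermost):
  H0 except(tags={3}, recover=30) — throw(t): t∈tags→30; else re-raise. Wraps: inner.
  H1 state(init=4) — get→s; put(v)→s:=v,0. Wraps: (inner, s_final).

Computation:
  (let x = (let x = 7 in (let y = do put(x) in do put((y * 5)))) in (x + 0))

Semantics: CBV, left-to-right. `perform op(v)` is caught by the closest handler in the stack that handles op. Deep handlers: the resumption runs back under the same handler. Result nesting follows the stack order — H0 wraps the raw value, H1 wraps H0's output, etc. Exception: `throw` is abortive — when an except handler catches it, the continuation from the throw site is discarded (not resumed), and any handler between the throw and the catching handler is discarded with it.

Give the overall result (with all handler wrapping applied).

Answer: (0, 0)

Evaluation trace:
put(7) @ H1 ⇒ s:=7
put(0) @ H1 ⇒ s:=0
H0 returns 0
H1 returns (0, 0)
= (0, 0)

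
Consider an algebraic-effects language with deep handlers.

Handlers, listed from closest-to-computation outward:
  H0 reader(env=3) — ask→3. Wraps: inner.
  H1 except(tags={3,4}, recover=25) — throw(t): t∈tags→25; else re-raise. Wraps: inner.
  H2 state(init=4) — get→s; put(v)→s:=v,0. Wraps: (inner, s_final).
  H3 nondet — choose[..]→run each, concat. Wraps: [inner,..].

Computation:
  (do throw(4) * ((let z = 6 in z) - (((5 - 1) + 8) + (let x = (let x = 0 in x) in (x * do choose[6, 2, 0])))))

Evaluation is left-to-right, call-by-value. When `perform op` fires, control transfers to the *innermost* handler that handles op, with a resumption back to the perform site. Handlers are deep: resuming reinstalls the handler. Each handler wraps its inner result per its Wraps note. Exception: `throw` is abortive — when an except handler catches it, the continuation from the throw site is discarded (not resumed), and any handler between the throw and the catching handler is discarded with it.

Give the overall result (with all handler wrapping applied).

Answer: [(25, 4)]

Evaluation trace:
throw(4) @ H1 caught ⇒ 25
H2 returns (25, 4)
H3 returns [(25, 4)]
= [(25, 4)]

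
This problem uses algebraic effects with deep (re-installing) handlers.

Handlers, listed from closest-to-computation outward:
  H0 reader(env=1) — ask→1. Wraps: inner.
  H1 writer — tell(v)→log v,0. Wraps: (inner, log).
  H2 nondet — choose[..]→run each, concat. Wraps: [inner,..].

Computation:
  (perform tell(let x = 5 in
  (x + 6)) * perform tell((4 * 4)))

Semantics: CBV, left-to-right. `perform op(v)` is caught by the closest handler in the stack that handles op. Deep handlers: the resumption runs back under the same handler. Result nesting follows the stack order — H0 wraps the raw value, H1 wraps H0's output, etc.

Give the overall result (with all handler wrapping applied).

Step-by-step:
tell(11) @ H1 ⇒ log+=11
tell(16) @ H1 ⇒ log+=16
H0 returns 0
H1 returns (0, (11, 16))
H2 returns [(0, (11, 16))]
= [(0, (11, 16))]

Answer: [(0, (11, 16))]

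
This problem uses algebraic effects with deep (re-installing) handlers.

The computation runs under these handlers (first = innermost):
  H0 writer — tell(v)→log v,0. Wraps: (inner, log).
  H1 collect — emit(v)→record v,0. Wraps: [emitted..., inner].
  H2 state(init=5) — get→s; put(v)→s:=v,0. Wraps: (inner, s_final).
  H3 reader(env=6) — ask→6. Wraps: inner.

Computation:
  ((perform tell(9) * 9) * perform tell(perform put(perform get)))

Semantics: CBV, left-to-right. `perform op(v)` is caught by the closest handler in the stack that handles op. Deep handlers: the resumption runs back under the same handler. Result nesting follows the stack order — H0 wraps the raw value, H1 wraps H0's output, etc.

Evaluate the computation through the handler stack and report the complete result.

Answer: ([(0, (9, 0))], 5)

Evaluation trace:
tell(9) @ H0 ⇒ log+=9
get @ H2 ⇒ 5
put(5) @ H2 ⇒ s:=5
tell(0) @ H0 ⇒ log+=0
H0 returns (0, (9, 0))
H1 returns [(0, (9, 0))]
H2 returns ([(0, (9, 0))], 5)
H3 returns ([(0, (9, 0))], 5)
= ([(0, (9, 0))], 5)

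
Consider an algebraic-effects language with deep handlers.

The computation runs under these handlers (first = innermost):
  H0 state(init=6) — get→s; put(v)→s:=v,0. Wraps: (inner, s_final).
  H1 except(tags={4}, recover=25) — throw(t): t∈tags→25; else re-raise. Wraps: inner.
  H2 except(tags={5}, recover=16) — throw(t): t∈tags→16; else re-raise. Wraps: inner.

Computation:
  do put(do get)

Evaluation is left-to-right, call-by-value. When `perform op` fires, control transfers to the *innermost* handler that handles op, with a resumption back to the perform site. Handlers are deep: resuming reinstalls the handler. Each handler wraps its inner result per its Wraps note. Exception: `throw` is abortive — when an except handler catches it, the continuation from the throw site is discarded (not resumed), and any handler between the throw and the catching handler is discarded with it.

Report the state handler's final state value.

Step-by-step:
get @ H0 ⇒ 6
put(6) @ H0 ⇒ s:=6
H0 returns (0, 6)
H1 returns (0, 6)
H2 returns (0, 6)
= (0, 6)

Answer: 6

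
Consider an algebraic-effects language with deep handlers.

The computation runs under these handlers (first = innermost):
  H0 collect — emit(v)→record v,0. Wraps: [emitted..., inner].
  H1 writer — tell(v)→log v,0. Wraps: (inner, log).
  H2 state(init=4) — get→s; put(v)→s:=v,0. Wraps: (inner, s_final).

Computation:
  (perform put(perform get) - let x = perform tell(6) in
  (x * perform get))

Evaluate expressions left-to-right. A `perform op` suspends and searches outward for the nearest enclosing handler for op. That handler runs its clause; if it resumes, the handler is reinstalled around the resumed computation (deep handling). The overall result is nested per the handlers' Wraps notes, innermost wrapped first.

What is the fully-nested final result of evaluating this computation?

Answer: (([0], (6)), 4)

Evaluation trace:
get @ H2 ⇒ 4
put(4) @ H2 ⇒ s:=4
tell(6) @ H1 ⇒ log+=6
get @ H2 ⇒ 4
H0 returns [0]
H1 returns ([0], (6))
H2 returns (([0], (6)), 4)
= (([0], (6)), 4)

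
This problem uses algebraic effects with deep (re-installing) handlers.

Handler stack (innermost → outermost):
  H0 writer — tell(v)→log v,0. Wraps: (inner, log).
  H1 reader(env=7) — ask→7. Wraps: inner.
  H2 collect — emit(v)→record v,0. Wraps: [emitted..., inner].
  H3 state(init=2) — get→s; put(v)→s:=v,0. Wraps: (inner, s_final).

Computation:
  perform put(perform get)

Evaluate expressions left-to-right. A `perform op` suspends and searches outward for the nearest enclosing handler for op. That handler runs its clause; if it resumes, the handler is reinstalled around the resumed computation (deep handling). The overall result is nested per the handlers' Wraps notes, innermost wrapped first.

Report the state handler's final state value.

Answer: 2

Step-by-step:
get @ H3 ⇒ 2
put(2) @ H3 ⇒ s:=2
H0 returns (0, ())
H1 returns (0, ())
H2 returns [(0, ())]
H3 returns ([(0, ())], 2)
= ([(0, ())], 2)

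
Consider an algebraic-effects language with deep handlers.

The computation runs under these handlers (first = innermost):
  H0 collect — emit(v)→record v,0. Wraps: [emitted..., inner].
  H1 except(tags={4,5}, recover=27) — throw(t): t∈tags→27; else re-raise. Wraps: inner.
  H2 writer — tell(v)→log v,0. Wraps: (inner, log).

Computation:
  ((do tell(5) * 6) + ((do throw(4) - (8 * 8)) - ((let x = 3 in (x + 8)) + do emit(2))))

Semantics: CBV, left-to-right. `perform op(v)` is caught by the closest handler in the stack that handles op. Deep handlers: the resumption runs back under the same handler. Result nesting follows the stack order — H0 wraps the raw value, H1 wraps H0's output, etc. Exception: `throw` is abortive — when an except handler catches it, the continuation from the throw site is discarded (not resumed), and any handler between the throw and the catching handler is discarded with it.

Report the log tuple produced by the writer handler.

Answer: (5)

Working:
tell(5) @ H2 ⇒ log+=5
throw(4) @ H1 caught ⇒ 27
H2 returns (27, (5))
= (27, (5))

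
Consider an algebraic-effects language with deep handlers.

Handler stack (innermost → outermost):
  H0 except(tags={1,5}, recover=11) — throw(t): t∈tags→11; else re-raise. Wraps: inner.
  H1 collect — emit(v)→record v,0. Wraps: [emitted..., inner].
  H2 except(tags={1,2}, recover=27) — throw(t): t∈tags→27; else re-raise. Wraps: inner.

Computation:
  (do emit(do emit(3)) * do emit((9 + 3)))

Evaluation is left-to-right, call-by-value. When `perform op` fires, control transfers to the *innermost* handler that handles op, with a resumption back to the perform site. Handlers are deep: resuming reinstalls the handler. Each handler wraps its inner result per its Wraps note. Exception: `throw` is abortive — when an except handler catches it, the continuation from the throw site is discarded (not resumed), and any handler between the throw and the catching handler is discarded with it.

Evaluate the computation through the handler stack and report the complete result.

Answer: [3, 0, 12, 0]

Evaluation trace:
emit(3) @ H1 ⇒ out+=3
emit(0) @ H1 ⇒ out+=0
emit(12) @ H1 ⇒ out+=12
H0 returns 0
H1 returns [3, 0, 12, 0]
H2 returns [3, 0, 12, 0]
= [3, 0, 12, 0]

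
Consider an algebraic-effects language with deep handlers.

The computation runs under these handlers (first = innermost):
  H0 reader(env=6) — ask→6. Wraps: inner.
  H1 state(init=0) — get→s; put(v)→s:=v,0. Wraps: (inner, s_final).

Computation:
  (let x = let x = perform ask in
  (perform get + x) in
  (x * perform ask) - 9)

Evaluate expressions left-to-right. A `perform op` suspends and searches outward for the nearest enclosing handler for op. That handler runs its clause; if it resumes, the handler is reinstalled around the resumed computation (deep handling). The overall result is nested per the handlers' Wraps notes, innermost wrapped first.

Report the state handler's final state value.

Step-by-step:
ask @ H0 ⇒ 6
get @ H1 ⇒ 0
ask @ H0 ⇒ 6
H0 returns 27
H1 returns (27, 0)
= (27, 0)

Answer: 0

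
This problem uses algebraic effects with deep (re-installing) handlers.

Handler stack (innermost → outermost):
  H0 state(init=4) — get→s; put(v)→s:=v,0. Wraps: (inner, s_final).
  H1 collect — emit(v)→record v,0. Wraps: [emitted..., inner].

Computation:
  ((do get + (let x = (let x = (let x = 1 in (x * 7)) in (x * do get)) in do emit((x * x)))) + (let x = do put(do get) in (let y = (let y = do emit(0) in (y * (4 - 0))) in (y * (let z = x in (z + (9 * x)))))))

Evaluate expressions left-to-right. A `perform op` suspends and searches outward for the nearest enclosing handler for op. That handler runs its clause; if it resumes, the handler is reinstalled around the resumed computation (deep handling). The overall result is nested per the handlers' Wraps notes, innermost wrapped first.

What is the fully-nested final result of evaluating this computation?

Working:
get @ H0 ⇒ 4
get @ H0 ⇒ 4
emit(784) @ H1 ⇒ out+=784
get @ H0 ⇒ 4
put(4) @ H0 ⇒ s:=4
emit(0) @ H1 ⇒ out+=0
H0 returns (4, 4)
H1 returns [784, 0, (4, 4)]
= [784, 0, (4, 4)]

Answer: [784, 0, (4, 4)]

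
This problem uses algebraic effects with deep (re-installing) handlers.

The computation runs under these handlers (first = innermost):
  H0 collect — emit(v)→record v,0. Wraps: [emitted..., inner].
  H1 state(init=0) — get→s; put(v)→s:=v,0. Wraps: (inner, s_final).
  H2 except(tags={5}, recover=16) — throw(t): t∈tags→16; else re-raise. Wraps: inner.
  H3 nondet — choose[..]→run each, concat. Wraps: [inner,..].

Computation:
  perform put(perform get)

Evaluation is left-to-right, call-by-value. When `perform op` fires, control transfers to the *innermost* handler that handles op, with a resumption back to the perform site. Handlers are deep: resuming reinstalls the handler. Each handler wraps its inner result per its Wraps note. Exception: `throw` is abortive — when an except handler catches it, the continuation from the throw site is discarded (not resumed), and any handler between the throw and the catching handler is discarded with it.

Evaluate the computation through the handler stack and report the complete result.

Answer: [([0], 0)]

Step-by-step:
get @ H1 ⇒ 0
put(0) @ H1 ⇒ s:=0
H0 returns [0]
H1 returns ([0], 0)
H2 returns ([0], 0)
H3 returns [([0], 0)]
= [([0], 0)]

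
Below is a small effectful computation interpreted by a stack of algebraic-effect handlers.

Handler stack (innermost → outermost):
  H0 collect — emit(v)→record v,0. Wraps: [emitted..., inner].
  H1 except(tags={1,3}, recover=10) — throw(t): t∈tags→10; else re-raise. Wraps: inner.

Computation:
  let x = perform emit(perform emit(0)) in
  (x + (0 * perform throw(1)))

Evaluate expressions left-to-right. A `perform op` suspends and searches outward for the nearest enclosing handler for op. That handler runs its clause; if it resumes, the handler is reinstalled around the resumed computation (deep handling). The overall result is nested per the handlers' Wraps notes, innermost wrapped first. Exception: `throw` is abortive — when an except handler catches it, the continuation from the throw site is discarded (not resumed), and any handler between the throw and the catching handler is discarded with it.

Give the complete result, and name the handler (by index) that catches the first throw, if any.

Answer: 10 ; first throw caught by: H1

Evaluation trace:
emit(0) @ H0 ⇒ out+=0
emit(0) @ H0 ⇒ out+=0
throw(1) @ H1 caught ⇒ 10
= 10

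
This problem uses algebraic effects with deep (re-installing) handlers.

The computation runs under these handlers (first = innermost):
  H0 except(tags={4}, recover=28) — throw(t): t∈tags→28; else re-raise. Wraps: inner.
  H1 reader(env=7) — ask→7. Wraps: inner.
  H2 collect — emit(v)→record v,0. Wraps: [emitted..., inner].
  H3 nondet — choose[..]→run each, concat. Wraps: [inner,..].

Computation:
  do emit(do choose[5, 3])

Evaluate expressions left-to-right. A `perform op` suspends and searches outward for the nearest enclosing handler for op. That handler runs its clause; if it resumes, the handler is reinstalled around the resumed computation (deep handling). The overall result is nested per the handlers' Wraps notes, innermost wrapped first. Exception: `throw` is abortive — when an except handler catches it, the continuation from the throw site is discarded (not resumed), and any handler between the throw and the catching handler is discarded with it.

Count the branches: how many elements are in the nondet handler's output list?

Working:
choose[5, 3] @ H3
  branch[0] choose=5:
    emit(5) @ H2 ⇒ out+=5
    H0 returns 0
    H1 returns 0
    H2 returns [5, 0]
    H3 returns [[5, 0]]
  branch[1] choose=3:
    emit(3) @ H2 ⇒ out+=3
    H0 returns 0
    H1 returns 0
    H2 returns [3, 0]
    H3 returns [[3, 0]]
= [[5, 0], [3, 0]]

Answer: 2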